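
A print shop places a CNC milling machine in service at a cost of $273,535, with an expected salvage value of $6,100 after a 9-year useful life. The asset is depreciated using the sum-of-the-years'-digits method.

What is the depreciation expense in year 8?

$11,886

Depreciable base = $273,535 − $6,100 = $267,435.
Sum of the years' digits = 9+8+7+6+5+4+3+2+1 = 45.
Year 1: $267,435 × 9/45 = $53,487. Book value $220,048.
Year 2: $267,435 × 8/45 = $47,544. Book value $172,504.
Year 3: $267,435 × 7/45 = $41,601. Book value $130,903.
Year 4: $267,435 × 6/45 = $35,658. Book value $95,245.
Year 5: $267,435 × 5/45 = $29,715. Book value $65,530.
Year 6: $267,435 × 4/45 = $23,772. Book value $41,758.
Year 7: $267,435 × 3/45 = $17,829. Book value $23,929.
Year 8: $267,435 × 2/45 = $11,886. Book value $12,043.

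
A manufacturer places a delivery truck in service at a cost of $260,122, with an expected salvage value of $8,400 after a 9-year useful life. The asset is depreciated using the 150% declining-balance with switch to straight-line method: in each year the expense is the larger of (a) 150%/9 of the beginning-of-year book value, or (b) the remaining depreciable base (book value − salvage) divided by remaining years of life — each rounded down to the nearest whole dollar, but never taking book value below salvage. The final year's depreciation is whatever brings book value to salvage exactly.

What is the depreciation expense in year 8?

Depreciable base = $260,122 − $8,400 = $251,722.
Year 1: DB = ⌊$260,122 × 150%/9⌋ = $43,353; SL = ⌊$251,722/9⌋ = $27,969 → take DB $43,353. Book value $216,769.
Year 2: DB = ⌊$216,769 × 150%/9⌋ = $36,128; SL = ⌊$208,369/8⌋ = $26,046 → take DB $36,128. Book value $180,641.
Year 3: DB = ⌊$180,641 × 150%/9⌋ = $30,106; SL = ⌊$172,241/7⌋ = $24,605 → take DB $30,106. Book value $150,535.
Year 4: DB = ⌊$150,535 × 150%/9⌋ = $25,089; SL = ⌊$142,135/6⌋ = $23,689 → take DB $25,089. Book value $125,446.
Year 5: DB = ⌊$125,446 × 150%/9⌋ = $20,907; SL = ⌊$117,046/5⌋ = $23,409 → take SL $23,409. Book value $102,037.
Year 6: DB = ⌊$102,037 × 150%/9⌋ = $17,006; SL = ⌊$93,637/4⌋ = $23,409 → take SL $23,409. Book value $78,628.
Year 7: DB = ⌊$78,628 × 150%/9⌋ = $13,104; SL = ⌊$70,228/3⌋ = $23,409 → take SL $23,409. Book value $55,219.
Year 8: DB = ⌊$55,219 × 150%/9⌋ = $9,203; SL = ⌊$46,819/2⌋ = $23,409 → take SL $23,409. Book value $31,810.

$23,409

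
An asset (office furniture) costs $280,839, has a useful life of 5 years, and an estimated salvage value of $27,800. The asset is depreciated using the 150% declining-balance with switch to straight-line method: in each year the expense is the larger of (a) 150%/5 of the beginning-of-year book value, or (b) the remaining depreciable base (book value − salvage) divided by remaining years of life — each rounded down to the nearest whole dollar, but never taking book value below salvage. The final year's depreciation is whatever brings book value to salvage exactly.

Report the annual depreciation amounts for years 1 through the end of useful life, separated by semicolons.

Depreciable base = $280,839 − $27,800 = $253,039.
Year 1: DB = ⌊$280,839 × 150%/5⌋ = $84,251; SL = ⌊$253,039/5⌋ = $50,607 → take DB $84,251. Book value $196,588.
Year 2: DB = ⌊$196,588 × 150%/5⌋ = $58,976; SL = ⌊$168,788/4⌋ = $42,197 → take DB $58,976. Book value $137,612.
Year 3: DB = ⌊$137,612 × 150%/5⌋ = $41,283; SL = ⌊$109,812/3⌋ = $36,604 → take DB $41,283. Book value $96,329.
Year 4: DB = ⌊$96,329 × 150%/5⌋ = $28,898; SL = ⌊$68,529/2⌋ = $34,264 → take SL $34,264. Book value $62,065.
Year 5 (final): $62,065 − $27,800 = $34,265. Book value $27,800.

$84,251; $58,976; $41,283; $34,264; $34,265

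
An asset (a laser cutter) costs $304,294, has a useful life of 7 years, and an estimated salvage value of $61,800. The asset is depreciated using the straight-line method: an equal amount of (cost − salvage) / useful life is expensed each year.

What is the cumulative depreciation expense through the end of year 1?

$34,642

Depreciable base = $304,294 − $61,800 = $242,494.
Annual expense = $242,494 / 7 = $34,642.
End of year 1: book value $269,652.
Accumulated through year 1 = $304,294 − $269,652 = $34,642.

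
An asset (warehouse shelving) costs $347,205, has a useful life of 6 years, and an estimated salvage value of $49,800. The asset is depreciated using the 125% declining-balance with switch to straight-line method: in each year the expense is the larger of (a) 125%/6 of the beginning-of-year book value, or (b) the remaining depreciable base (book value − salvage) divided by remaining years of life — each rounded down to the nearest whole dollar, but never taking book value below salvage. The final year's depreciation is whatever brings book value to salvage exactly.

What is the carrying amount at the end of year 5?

$90,625

Depreciable base = $347,205 − $49,800 = $297,405.
Year 1: DB = ⌊$347,205 × 125%/6⌋ = $72,334; SL = ⌊$297,405/6⌋ = $49,567 → take DB $72,334. Book value $274,871.
Year 2: DB = ⌊$274,871 × 125%/6⌋ = $57,264; SL = ⌊$225,071/5⌋ = $45,014 → take DB $57,264. Book value $217,607.
Year 3: DB = ⌊$217,607 × 125%/6⌋ = $45,334; SL = ⌊$167,807/4⌋ = $41,951 → take DB $45,334. Book value $172,273.
Year 4: DB = ⌊$172,273 × 125%/6⌋ = $35,890; SL = ⌊$122,473/3⌋ = $40,824 → take SL $40,824. Book value $131,449.
Year 5: DB = ⌊$131,449 × 125%/6⌋ = $27,385; SL = ⌊$81,649/2⌋ = $40,824 → take SL $40,824. Book value $90,625.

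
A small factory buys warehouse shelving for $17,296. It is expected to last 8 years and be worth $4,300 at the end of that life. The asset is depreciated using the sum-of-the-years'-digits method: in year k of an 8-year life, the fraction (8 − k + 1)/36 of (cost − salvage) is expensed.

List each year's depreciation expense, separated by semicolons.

$2,888; $2,527; $2,166; $1,805; $1,444; $1,083; $722; $361

Depreciable base = $17,296 − $4,300 = $12,996.
Sum of the years' digits = 8+7+6+5+4+3+2+1 = 36.
Year 1: $12,996 × 8/36 = $2,888. Book value $14,408.
Year 2: $12,996 × 7/36 = $2,527. Book value $11,881.
Year 3: $12,996 × 6/36 = $2,166. Book value $9,715.
Year 4: $12,996 × 5/36 = $1,805. Book value $7,910.
Year 5: $12,996 × 4/36 = $1,444. Book value $6,466.
Year 6: $12,996 × 3/36 = $1,083. Book value $5,383.
Year 7: $12,996 × 2/36 = $722. Book value $4,661.
Year 8: $12,996 × 1/36 = $361. Book value $4,300.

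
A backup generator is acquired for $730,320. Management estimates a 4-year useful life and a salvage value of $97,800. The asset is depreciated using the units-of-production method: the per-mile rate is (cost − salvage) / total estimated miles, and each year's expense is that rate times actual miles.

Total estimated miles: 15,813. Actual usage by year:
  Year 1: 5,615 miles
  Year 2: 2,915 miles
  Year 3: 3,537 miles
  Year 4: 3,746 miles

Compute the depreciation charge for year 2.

$116,600

Depreciable base = $730,320 − $97,800 = $632,520.
Rate = $632,520 / 15,813 miles = $40 per mile.
Year 1: 5,615 × $40 = $224,600. Book value $505,720.
Year 2: 2,915 × $40 = $116,600. Book value $389,120.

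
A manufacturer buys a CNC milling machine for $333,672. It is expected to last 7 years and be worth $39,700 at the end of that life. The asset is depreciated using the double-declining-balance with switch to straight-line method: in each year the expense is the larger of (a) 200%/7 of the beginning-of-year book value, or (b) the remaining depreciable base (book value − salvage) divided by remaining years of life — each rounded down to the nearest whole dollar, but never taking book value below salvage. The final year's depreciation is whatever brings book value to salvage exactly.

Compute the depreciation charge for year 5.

$24,816

Depreciable base = $333,672 − $39,700 = $293,972.
Year 1: DB = ⌊$333,672 × 200%/7⌋ = $95,334; SL = ⌊$293,972/7⌋ = $41,996 → take DB $95,334. Book value $238,338.
Year 2: DB = ⌊$238,338 × 200%/7⌋ = $68,096; SL = ⌊$198,638/6⌋ = $33,106 → take DB $68,096. Book value $170,242.
Year 3: DB = ⌊$170,242 × 200%/7⌋ = $48,640; SL = ⌊$130,542/5⌋ = $26,108 → take DB $48,640. Book value $121,602.
Year 4: DB = ⌊$121,602 × 200%/7⌋ = $34,743; SL = ⌊$81,902/4⌋ = $20,475 → take DB $34,743. Book value $86,859.
Year 5: DB = ⌊$86,859 × 200%/7⌋ = $24,816; SL = ⌊$47,159/3⌋ = $15,719 → take DB $24,816. Book value $62,043.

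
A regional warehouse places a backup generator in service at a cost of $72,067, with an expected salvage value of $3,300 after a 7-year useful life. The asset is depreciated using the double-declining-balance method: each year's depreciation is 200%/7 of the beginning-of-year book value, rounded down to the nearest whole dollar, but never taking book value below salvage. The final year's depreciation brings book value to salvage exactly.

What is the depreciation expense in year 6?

Depreciable base = $72,067 − $3,300 = $68,767.
Year 1: ⌊$72,067 × 200%/7⌋ = $20,590. Book value $51,477.
Year 2: ⌊$51,477 × 200%/7⌋ = $14,707. Book value $36,770.
Year 3: ⌊$36,770 × 200%/7⌋ = $10,505. Book value $26,265.
Year 4: ⌊$26,265 × 200%/7⌋ = $7,504. Book value $18,761.
Year 5: ⌊$18,761 × 200%/7⌋ = $5,360. Book value $13,401.
Year 6: ⌊$13,401 × 200%/7⌋ = $3,828. Book value $9,573.

$3,828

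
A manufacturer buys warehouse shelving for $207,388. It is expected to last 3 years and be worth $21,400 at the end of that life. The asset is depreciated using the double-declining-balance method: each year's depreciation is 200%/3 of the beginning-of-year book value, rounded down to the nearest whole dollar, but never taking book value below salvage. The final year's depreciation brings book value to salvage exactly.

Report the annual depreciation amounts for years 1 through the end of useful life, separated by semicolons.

Depreciable base = $207,388 − $21,400 = $185,988.
Year 1: ⌊$207,388 × 200%/3⌋ = $138,258. Book value $69,130.
Year 2: ⌊$69,130 × 200%/3⌋ = $46,086. Book value $23,044.
Year 3 (final): $23,044 − $21,400 = $1,644. Book value $21,400.

$138,258; $46,086; $1,644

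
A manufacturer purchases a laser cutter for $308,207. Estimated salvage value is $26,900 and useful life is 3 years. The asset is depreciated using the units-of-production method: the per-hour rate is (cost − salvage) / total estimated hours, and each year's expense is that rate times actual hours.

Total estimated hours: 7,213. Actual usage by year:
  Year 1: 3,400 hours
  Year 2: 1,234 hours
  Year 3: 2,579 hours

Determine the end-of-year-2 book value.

$127,481

Depreciable base = $308,207 − $26,900 = $281,307.
Rate = $281,307 / 7,213 hours = $39 per hour.
Year 1: 3,400 × $39 = $132,600. Book value $175,607.
Year 2: 1,234 × $39 = $48,126. Book value $127,481.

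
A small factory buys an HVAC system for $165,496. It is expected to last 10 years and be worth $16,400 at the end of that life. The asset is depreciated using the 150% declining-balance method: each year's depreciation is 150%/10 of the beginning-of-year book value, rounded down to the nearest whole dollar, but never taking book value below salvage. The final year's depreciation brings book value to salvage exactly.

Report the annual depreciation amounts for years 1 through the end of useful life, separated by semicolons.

Depreciable base = $165,496 − $16,400 = $149,096.
Year 1: ⌊$165,496 × 150%/10⌋ = $24,824. Book value $140,672.
Year 2: ⌊$140,672 × 150%/10⌋ = $21,100. Book value $119,572.
Year 3: ⌊$119,572 × 150%/10⌋ = $17,935. Book value $101,637.
Year 4: ⌊$101,637 × 150%/10⌋ = $15,245. Book value $86,392.
Year 5: ⌊$86,392 × 150%/10⌋ = $12,958. Book value $73,434.
Year 6: ⌊$73,434 × 150%/10⌋ = $11,015. Book value $62,419.
Year 7: ⌊$62,419 × 150%/10⌋ = $9,362. Book value $53,057.
Year 8: ⌊$53,057 × 150%/10⌋ = $7,958. Book value $45,099.
Year 9: ⌊$45,099 × 150%/10⌋ = $6,764. Book value $38,335.
Year 10 (final): $38,335 − $16,400 = $21,935. Book value $16,400.

$24,824; $21,100; $17,935; $15,245; $12,958; $11,015; $9,362; $7,958; $6,764; $21,935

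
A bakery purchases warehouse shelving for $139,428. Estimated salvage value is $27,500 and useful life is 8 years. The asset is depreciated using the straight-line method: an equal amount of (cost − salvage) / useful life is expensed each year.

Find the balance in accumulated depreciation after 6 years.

Depreciable base = $139,428 − $27,500 = $111,928.
Annual expense = $111,928 / 8 = $13,991.
End of year 1: book value $125,437.
End of year 2: book value $111,446.
End of year 3: book value $97,455.
End of year 4: book value $83,464.
End of year 5: book value $69,473.
End of year 6: book value $55,482.
Accumulated through year 6 = $139,428 − $55,482 = $83,946.

$83,946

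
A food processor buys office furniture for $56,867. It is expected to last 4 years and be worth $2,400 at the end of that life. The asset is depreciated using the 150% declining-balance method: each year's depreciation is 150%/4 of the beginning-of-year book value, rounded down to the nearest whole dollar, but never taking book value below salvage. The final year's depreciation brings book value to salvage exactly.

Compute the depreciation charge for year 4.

Depreciable base = $56,867 − $2,400 = $54,467.
Year 1: ⌊$56,867 × 150%/4⌋ = $21,325. Book value $35,542.
Year 2: ⌊$35,542 × 150%/4⌋ = $13,328. Book value $22,214.
Year 3: ⌊$22,214 × 150%/4⌋ = $8,330. Book value $13,884.
Year 4 (final): $13,884 − $2,400 = $11,484. Book value $2,400.

$11,484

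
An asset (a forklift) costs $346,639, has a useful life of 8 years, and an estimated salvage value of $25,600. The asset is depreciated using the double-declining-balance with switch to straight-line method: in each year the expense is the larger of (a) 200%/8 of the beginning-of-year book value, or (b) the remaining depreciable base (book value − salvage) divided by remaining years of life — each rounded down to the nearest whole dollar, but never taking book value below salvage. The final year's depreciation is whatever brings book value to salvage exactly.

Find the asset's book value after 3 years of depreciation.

$146,239

Depreciable base = $346,639 − $25,600 = $321,039.
Year 1: DB = ⌊$346,639 × 200%/8⌋ = $86,659; SL = ⌊$321,039/8⌋ = $40,129 → take DB $86,659. Book value $259,980.
Year 2: DB = ⌊$259,980 × 200%/8⌋ = $64,995; SL = ⌊$234,380/7⌋ = $33,482 → take DB $64,995. Book value $194,985.
Year 3: DB = ⌊$194,985 × 200%/8⌋ = $48,746; SL = ⌊$169,385/6⌋ = $28,230 → take DB $48,746. Book value $146,239.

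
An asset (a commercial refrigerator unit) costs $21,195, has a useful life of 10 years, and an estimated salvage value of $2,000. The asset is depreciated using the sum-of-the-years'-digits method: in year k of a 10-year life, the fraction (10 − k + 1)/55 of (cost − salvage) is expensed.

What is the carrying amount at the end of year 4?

Depreciable base = $21,195 − $2,000 = $19,195.
Sum of the years' digits = 10+9+8+7+6+5+4+3+2+1 = 55.
Year 1: $19,195 × 10/55 = $3,490. Book value $17,705.
Year 2: $19,195 × 9/55 = $3,141. Book value $14,564.
Year 3: $19,195 × 8/55 = $2,792. Book value $11,772.
Year 4: $19,195 × 7/55 = $2,443. Book value $9,329.

$9,329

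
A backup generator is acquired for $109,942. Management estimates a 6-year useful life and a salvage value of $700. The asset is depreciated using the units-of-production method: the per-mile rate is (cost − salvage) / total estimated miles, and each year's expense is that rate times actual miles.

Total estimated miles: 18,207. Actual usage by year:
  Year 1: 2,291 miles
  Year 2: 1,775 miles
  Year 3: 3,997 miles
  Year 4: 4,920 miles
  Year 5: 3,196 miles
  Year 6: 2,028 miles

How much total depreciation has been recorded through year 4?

Depreciable base = $109,942 − $700 = $109,242.
Rate = $109,242 / 18,207 miles = $6 per mile.
Year 1: 2,291 × $6 = $13,746. Book value $96,196.
Year 2: 1,775 × $6 = $10,650. Book value $85,546.
Year 3: 3,997 × $6 = $23,982. Book value $61,564.
Year 4: 4,920 × $6 = $29,520. Book value $32,044.
Accumulated through year 4 = $109,942 − $32,044 = $77,898.

$77,898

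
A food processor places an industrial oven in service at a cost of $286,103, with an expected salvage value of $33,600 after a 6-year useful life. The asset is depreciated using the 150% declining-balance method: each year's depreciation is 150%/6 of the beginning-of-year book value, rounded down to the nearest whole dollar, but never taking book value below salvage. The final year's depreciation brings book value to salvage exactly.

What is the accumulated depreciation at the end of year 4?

$195,577

Depreciable base = $286,103 − $33,600 = $252,503.
Year 1: ⌊$286,103 × 150%/6⌋ = $71,525. Book value $214,578.
Year 2: ⌊$214,578 × 150%/6⌋ = $53,644. Book value $160,934.
Year 3: ⌊$160,934 × 150%/6⌋ = $40,233. Book value $120,701.
Year 4: ⌊$120,701 × 150%/6⌋ = $30,175. Book value $90,526.
Accumulated through year 4 = $286,103 − $90,526 = $195,577.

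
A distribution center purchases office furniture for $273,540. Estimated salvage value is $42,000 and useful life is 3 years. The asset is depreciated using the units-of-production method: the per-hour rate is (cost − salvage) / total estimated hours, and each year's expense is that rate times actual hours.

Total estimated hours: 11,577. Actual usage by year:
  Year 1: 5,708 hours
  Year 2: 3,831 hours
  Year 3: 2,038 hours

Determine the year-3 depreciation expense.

$40,760

Depreciable base = $273,540 − $42,000 = $231,540.
Rate = $231,540 / 11,577 hours = $20 per hour.
Year 1: 5,708 × $20 = $114,160. Book value $159,380.
Year 2: 3,831 × $20 = $76,620. Book value $82,760.
Year 3: 2,038 × $20 = $40,760. Book value $42,000.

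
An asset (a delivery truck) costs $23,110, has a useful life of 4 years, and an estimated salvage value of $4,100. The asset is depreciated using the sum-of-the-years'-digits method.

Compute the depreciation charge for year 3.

Depreciable base = $23,110 − $4,100 = $19,010.
Sum of the years' digits = 4+3+2+1 = 10.
Year 1: $19,010 × 4/10 = $7,604. Book value $15,506.
Year 2: $19,010 × 3/10 = $5,703. Book value $9,803.
Year 3: $19,010 × 2/10 = $3,802. Book value $6,001.

$3,802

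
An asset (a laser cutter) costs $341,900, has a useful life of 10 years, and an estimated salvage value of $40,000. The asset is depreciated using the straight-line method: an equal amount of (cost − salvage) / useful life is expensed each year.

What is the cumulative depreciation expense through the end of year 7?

$211,330

Depreciable base = $341,900 − $40,000 = $301,900.
Annual expense = $301,900 / 10 = $30,190.
End of year 1: book value $311,710.
End of year 2: book value $281,520.
End of year 3: book value $251,330.
End of year 4: book value $221,140.
End of year 5: book value $190,950.
End of year 6: book value $160,760.
End of year 7: book value $130,570.
Accumulated through year 7 = $341,900 − $130,570 = $211,330.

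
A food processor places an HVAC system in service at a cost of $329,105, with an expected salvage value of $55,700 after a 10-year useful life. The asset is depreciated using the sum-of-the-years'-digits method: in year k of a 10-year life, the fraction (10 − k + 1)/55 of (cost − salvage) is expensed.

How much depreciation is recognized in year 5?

$29,826

Depreciable base = $329,105 − $55,700 = $273,405.
Sum of the years' digits = 10+9+8+7+6+5+4+3+2+1 = 55.
Year 1: $273,405 × 10/55 = $49,710. Book value $279,395.
Year 2: $273,405 × 9/55 = $44,739. Book value $234,656.
Year 3: $273,405 × 8/55 = $39,768. Book value $194,888.
Year 4: $273,405 × 7/55 = $34,797. Book value $160,091.
Year 5: $273,405 × 6/55 = $29,826. Book value $130,265.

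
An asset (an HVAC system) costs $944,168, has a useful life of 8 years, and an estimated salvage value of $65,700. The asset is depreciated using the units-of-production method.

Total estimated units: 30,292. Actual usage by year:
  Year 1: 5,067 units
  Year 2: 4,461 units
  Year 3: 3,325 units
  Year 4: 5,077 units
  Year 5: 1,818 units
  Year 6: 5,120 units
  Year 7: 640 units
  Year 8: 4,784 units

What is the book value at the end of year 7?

Depreciable base = $944,168 − $65,700 = $878,468.
Rate = $878,468 / 30,292 units = $29 per unit.
Year 1: 5,067 × $29 = $146,943. Book value $797,225.
Year 2: 4,461 × $29 = $129,369. Book value $667,856.
Year 3: 3,325 × $29 = $96,425. Book value $571,431.
Year 4: 5,077 × $29 = $147,233. Book value $424,198.
Year 5: 1,818 × $29 = $52,722. Book value $371,476.
Year 6: 5,120 × $29 = $148,480. Book value $222,996.
Year 7: 640 × $29 = $18,560. Book value $204,436.

$204,436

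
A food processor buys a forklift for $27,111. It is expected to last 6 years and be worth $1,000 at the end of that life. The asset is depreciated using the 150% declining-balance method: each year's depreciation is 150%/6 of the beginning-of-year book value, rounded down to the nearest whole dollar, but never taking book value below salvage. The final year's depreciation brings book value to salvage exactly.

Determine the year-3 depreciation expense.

$3,812

Depreciable base = $27,111 − $1,000 = $26,111.
Year 1: ⌊$27,111 × 150%/6⌋ = $6,777. Book value $20,334.
Year 2: ⌊$20,334 × 150%/6⌋ = $5,083. Book value $15,251.
Year 3: ⌊$15,251 × 150%/6⌋ = $3,812. Book value $11,439.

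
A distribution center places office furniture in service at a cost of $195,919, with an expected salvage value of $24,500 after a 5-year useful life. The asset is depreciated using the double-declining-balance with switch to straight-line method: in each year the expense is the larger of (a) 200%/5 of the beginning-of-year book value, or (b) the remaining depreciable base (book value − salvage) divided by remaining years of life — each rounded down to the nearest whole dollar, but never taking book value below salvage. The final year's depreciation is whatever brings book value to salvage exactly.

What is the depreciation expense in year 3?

Depreciable base = $195,919 − $24,500 = $171,419.
Year 1: DB = ⌊$195,919 × 200%/5⌋ = $78,367; SL = ⌊$171,419/5⌋ = $34,283 → take DB $78,367. Book value $117,552.
Year 2: DB = ⌊$117,552 × 200%/5⌋ = $47,020; SL = ⌊$93,052/4⌋ = $23,263 → take DB $47,020. Book value $70,532.
Year 3: DB = ⌊$70,532 × 200%/5⌋ = $28,212; SL = ⌊$46,032/3⌋ = $15,344 → take DB $28,212. Book value $42,320.

$28,212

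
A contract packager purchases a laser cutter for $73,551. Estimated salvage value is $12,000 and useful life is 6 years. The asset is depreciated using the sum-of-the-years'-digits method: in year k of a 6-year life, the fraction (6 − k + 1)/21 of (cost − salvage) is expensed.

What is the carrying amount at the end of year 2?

$41,310

Depreciable base = $73,551 − $12,000 = $61,551.
Sum of the years' digits = 6+5+4+3+2+1 = 21.
Year 1: $61,551 × 6/21 = $17,586. Book value $55,965.
Year 2: $61,551 × 5/21 = $14,655. Book value $41,310.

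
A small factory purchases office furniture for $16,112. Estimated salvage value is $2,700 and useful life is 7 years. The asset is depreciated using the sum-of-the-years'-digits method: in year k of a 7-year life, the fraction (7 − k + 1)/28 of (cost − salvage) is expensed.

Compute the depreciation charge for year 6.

Depreciable base = $16,112 − $2,700 = $13,412.
Sum of the years' digits = 7+6+5+4+3+2+1 = 28.
Year 1: $13,412 × 7/28 = $3,353. Book value $12,759.
Year 2: $13,412 × 6/28 = $2,874. Book value $9,885.
Year 3: $13,412 × 5/28 = $2,395. Book value $7,490.
Year 4: $13,412 × 4/28 = $1,916. Book value $5,574.
Year 5: $13,412 × 3/28 = $1,437. Book value $4,137.
Year 6: $13,412 × 2/28 = $958. Book value $3,179.

$958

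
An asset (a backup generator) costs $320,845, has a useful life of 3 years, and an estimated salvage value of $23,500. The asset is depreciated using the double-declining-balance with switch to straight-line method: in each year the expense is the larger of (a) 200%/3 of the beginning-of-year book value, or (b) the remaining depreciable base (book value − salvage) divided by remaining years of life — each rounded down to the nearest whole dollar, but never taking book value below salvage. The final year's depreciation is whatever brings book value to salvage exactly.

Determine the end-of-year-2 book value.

$35,650

Depreciable base = $320,845 − $23,500 = $297,345.
Year 1: DB = ⌊$320,845 × 200%/3⌋ = $213,896; SL = ⌊$297,345/3⌋ = $99,115 → take DB $213,896. Book value $106,949.
Year 2: DB = ⌊$106,949 × 200%/3⌋ = $71,299; SL = ⌊$83,449/2⌋ = $41,724 → take DB $71,299. Book value $35,650.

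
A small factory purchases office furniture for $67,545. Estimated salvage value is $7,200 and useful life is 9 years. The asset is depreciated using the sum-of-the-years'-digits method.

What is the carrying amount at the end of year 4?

Depreciable base = $67,545 − $7,200 = $60,345.
Sum of the years' digits = 9+8+7+6+5+4+3+2+1 = 45.
Year 1: $60,345 × 9/45 = $12,069. Book value $55,476.
Year 2: $60,345 × 8/45 = $10,728. Book value $44,748.
Year 3: $60,345 × 7/45 = $9,387. Book value $35,361.
Year 4: $60,345 × 6/45 = $8,046. Book value $27,315.

$27,315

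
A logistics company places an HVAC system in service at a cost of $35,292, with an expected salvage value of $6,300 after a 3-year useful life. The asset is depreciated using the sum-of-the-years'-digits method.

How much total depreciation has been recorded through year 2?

Depreciable base = $35,292 − $6,300 = $28,992.
Sum of the years' digits = 3+2+1 = 6.
Year 1: $28,992 × 3/6 = $14,496. Book value $20,796.
Year 2: $28,992 × 2/6 = $9,664. Book value $11,132.
Accumulated through year 2 = $35,292 − $11,132 = $24,160.

$24,160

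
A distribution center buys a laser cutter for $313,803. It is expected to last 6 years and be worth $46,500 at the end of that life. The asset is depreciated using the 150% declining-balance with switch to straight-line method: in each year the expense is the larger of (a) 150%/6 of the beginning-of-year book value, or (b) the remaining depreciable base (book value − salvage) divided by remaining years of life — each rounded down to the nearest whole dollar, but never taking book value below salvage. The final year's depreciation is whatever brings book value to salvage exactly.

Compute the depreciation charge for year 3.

$44,128

Depreciable base = $313,803 − $46,500 = $267,303.
Year 1: DB = ⌊$313,803 × 150%/6⌋ = $78,450; SL = ⌊$267,303/6⌋ = $44,550 → take DB $78,450. Book value $235,353.
Year 2: DB = ⌊$235,353 × 150%/6⌋ = $58,838; SL = ⌊$188,853/5⌋ = $37,770 → take DB $58,838. Book value $176,515.
Year 3: DB = ⌊$176,515 × 150%/6⌋ = $44,128; SL = ⌊$130,015/4⌋ = $32,503 → take DB $44,128. Book value $132,387.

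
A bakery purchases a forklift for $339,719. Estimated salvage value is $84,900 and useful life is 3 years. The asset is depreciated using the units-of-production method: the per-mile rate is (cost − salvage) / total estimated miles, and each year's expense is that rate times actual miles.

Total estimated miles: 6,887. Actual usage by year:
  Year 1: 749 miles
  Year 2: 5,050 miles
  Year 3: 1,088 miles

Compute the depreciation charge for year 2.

Depreciable base = $339,719 − $84,900 = $254,819.
Rate = $254,819 / 6,887 miles = $37 per mile.
Year 1: 749 × $37 = $27,713. Book value $312,006.
Year 2: 5,050 × $37 = $186,850. Book value $125,156.

$186,850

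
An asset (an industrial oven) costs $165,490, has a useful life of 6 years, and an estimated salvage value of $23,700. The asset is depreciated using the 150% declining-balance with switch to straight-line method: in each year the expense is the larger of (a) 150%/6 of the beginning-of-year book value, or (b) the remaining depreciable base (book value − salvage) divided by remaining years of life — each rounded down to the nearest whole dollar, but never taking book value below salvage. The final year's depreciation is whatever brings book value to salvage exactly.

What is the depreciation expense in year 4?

$17,454

Depreciable base = $165,490 − $23,700 = $141,790.
Year 1: DB = ⌊$165,490 × 150%/6⌋ = $41,372; SL = ⌊$141,790/6⌋ = $23,631 → take DB $41,372. Book value $124,118.
Year 2: DB = ⌊$124,118 × 150%/6⌋ = $31,029; SL = ⌊$100,418/5⌋ = $20,083 → take DB $31,029. Book value $93,089.
Year 3: DB = ⌊$93,089 × 150%/6⌋ = $23,272; SL = ⌊$69,389/4⌋ = $17,347 → take DB $23,272. Book value $69,817.
Year 4: DB = ⌊$69,817 × 150%/6⌋ = $17,454; SL = ⌊$46,117/3⌋ = $15,372 → take DB $17,454. Book value $52,363.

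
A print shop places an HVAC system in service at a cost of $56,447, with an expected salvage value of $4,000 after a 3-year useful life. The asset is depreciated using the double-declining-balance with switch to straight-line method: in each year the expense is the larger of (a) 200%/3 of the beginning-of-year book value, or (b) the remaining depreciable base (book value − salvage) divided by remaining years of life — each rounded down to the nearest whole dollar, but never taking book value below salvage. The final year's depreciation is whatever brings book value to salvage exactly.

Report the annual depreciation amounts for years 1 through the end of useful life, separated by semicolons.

Depreciable base = $56,447 − $4,000 = $52,447.
Year 1: DB = ⌊$56,447 × 200%/3⌋ = $37,631; SL = ⌊$52,447/3⌋ = $17,482 → take DB $37,631. Book value $18,816.
Year 2: DB = ⌊$18,816 × 200%/3⌋ = $12,544; SL = ⌊$14,816/2⌋ = $7,408 → take DB $12,544. Book value $6,272.
Year 3 (final): $6,272 − $4,000 = $2,272. Book value $4,000.

$37,631; $12,544; $2,272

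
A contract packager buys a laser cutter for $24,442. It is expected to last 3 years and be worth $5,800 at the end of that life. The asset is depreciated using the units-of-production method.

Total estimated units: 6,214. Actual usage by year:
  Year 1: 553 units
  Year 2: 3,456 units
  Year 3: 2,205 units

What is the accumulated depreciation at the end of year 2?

Depreciable base = $24,442 − $5,800 = $18,642.
Rate = $18,642 / 6,214 units = $3 per unit.
Year 1: 553 × $3 = $1,659. Book value $22,783.
Year 2: 3,456 × $3 = $10,368. Book value $12,415.
Accumulated through year 2 = $24,442 − $12,415 = $12,027.

$12,027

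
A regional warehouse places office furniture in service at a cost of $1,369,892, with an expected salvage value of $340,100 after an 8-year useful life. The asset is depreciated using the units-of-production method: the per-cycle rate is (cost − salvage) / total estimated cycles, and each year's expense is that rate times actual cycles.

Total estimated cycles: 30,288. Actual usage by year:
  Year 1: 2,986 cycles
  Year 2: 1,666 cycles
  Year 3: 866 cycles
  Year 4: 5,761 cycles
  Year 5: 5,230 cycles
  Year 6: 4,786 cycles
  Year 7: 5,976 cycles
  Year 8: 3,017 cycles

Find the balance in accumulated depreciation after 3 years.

$187,612

Depreciable base = $1,369,892 − $340,100 = $1,029,792.
Rate = $1,029,792 / 30,288 cycles = $34 per cycle.
Year 1: 2,986 × $34 = $101,524. Book value $1,268,368.
Year 2: 1,666 × $34 = $56,644. Book value $1,211,724.
Year 3: 866 × $34 = $29,444. Book value $1,182,280.
Accumulated through year 3 = $1,369,892 − $1,182,280 = $187,612.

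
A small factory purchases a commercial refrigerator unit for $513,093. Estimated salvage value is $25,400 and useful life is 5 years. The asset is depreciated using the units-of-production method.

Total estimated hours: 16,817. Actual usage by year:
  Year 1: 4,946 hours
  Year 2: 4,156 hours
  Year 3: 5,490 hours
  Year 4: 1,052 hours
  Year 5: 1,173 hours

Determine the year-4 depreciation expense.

$30,508

Depreciable base = $513,093 − $25,400 = $487,693.
Rate = $487,693 / 16,817 hours = $29 per hour.
Year 1: 4,946 × $29 = $143,434. Book value $369,659.
Year 2: 4,156 × $29 = $120,524. Book value $249,135.
Year 3: 5,490 × $29 = $159,210. Book value $89,925.
Year 4: 1,052 × $29 = $30,508. Book value $59,417.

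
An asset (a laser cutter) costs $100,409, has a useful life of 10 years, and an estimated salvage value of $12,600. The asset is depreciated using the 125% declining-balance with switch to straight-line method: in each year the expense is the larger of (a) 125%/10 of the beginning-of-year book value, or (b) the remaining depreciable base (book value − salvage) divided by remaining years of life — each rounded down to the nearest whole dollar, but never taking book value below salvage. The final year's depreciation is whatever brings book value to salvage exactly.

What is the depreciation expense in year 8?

Depreciable base = $100,409 − $12,600 = $87,809.
Year 1: DB = ⌊$100,409 × 125%/10⌋ = $12,551; SL = ⌊$87,809/10⌋ = $8,780 → take DB $12,551. Book value $87,858.
Year 2: DB = ⌊$87,858 × 125%/10⌋ = $10,982; SL = ⌊$75,258/9⌋ = $8,362 → take DB $10,982. Book value $76,876.
Year 3: DB = ⌊$76,876 × 125%/10⌋ = $9,609; SL = ⌊$64,276/8⌋ = $8,034 → take DB $9,609. Book value $67,267.
Year 4: DB = ⌊$67,267 × 125%/10⌋ = $8,408; SL = ⌊$54,667/7⌋ = $7,809 → take DB $8,408. Book value $58,859.
Year 5: DB = ⌊$58,859 × 125%/10⌋ = $7,357; SL = ⌊$46,259/6⌋ = $7,709 → take SL $7,709. Book value $51,150.
Year 6: DB = ⌊$51,150 × 125%/10⌋ = $6,393; SL = ⌊$38,550/5⌋ = $7,710 → take SL $7,710. Book value $43,440.
Year 7: DB = ⌊$43,440 × 125%/10⌋ = $5,430; SL = ⌊$30,840/4⌋ = $7,710 → take SL $7,710. Book value $35,730.
Year 8: DB = ⌊$35,730 × 125%/10⌋ = $4,466; SL = ⌊$23,130/3⌋ = $7,710 → take SL $7,710. Book value $28,020.

$7,710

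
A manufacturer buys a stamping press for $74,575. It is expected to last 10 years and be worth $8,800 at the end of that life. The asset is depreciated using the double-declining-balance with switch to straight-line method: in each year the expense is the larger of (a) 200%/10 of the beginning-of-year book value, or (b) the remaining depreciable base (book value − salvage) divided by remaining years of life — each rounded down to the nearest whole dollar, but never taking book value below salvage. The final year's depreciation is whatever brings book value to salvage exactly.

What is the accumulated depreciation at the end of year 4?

$44,028

Depreciable base = $74,575 − $8,800 = $65,775.
Year 1: DB = ⌊$74,575 × 200%/10⌋ = $14,915; SL = ⌊$65,775/10⌋ = $6,577 → take DB $14,915. Book value $59,660.
Year 2: DB = ⌊$59,660 × 200%/10⌋ = $11,932; SL = ⌊$50,860/9⌋ = $5,651 → take DB $11,932. Book value $47,728.
Year 3: DB = ⌊$47,728 × 200%/10⌋ = $9,545; SL = ⌊$38,928/8⌋ = $4,866 → take DB $9,545. Book value $38,183.
Year 4: DB = ⌊$38,183 × 200%/10⌋ = $7,636; SL = ⌊$29,383/7⌋ = $4,197 → take DB $7,636. Book value $30,547.
Accumulated through year 4 = $74,575 − $30,547 = $44,028.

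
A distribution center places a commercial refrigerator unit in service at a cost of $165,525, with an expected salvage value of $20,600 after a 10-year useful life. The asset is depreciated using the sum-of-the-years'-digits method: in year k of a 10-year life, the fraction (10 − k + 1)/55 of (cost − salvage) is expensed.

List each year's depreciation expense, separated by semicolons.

$26,350; $23,715; $21,080; $18,445; $15,810; $13,175; $10,540; $7,905; $5,270; $2,635

Depreciable base = $165,525 − $20,600 = $144,925.
Sum of the years' digits = 10+9+8+7+6+5+4+3+2+1 = 55.
Year 1: $144,925 × 10/55 = $26,350. Book value $139,175.
Year 2: $144,925 × 9/55 = $23,715. Book value $115,460.
Year 3: $144,925 × 8/55 = $21,080. Book value $94,380.
Year 4: $144,925 × 7/55 = $18,445. Book value $75,935.
Year 5: $144,925 × 6/55 = $15,810. Book value $60,125.
Year 6: $144,925 × 5/55 = $13,175. Book value $46,950.
Year 7: $144,925 × 4/55 = $10,540. Book value $36,410.
Year 8: $144,925 × 3/55 = $7,905. Book value $28,505.
Year 9: $144,925 × 2/55 = $5,270. Book value $23,235.
Year 10: $144,925 × 1/55 = $2,635. Book value $20,600.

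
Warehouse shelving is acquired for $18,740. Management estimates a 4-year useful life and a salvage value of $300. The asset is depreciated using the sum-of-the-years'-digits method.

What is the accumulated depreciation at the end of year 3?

Depreciable base = $18,740 − $300 = $18,440.
Sum of the years' digits = 4+3+2+1 = 10.
Year 1: $18,440 × 4/10 = $7,376. Book value $11,364.
Year 2: $18,440 × 3/10 = $5,532. Book value $5,832.
Year 3: $18,440 × 2/10 = $3,688. Book value $2,144.
Accumulated through year 3 = $18,740 − $2,144 = $16,596.

$16,596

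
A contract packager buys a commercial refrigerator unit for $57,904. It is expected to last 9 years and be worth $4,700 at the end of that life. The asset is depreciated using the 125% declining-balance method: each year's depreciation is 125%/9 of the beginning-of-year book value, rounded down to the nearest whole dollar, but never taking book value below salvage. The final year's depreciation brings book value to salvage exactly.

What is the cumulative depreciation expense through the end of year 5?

$30,487

Depreciable base = $57,904 − $4,700 = $53,204.
Year 1: ⌊$57,904 × 125%/9⌋ = $8,042. Book value $49,862.
Year 2: ⌊$49,862 × 125%/9⌋ = $6,925. Book value $42,937.
Year 3: ⌊$42,937 × 125%/9⌋ = $5,963. Book value $36,974.
Year 4: ⌊$36,974 × 125%/9⌋ = $5,135. Book value $31,839.
Year 5: ⌊$31,839 × 125%/9⌋ = $4,422. Book value $27,417.
Accumulated through year 5 = $57,904 − $27,417 = $30,487.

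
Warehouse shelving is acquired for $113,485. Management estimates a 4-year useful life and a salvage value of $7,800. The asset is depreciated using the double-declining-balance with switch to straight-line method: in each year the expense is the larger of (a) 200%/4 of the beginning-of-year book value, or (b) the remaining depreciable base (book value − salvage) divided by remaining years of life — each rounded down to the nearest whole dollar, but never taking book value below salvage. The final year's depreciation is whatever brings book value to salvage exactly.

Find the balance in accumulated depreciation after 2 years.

Depreciable base = $113,485 − $7,800 = $105,685.
Year 1: DB = ⌊$113,485 × 200%/4⌋ = $56,742; SL = ⌊$105,685/4⌋ = $26,421 → take DB $56,742. Book value $56,743.
Year 2: DB = ⌊$56,743 × 200%/4⌋ = $28,371; SL = ⌊$48,943/3⌋ = $16,314 → take DB $28,371. Book value $28,372.
Accumulated through year 2 = $113,485 − $28,372 = $85,113.

$85,113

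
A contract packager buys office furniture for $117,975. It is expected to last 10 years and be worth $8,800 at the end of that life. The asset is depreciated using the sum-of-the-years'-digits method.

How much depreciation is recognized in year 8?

Depreciable base = $117,975 − $8,800 = $109,175.
Sum of the years' digits = 10+9+8+7+6+5+4+3+2+1 = 55.
Year 1: $109,175 × 10/55 = $19,850. Book value $98,125.
Year 2: $109,175 × 9/55 = $17,865. Book value $80,260.
Year 3: $109,175 × 8/55 = $15,880. Book value $64,380.
Year 4: $109,175 × 7/55 = $13,895. Book value $50,485.
Year 5: $109,175 × 6/55 = $11,910. Book value $38,575.
Year 6: $109,175 × 5/55 = $9,925. Book value $28,650.
Year 7: $109,175 × 4/55 = $7,940. Book value $20,710.
Year 8: $109,175 × 3/55 = $5,955. Book value $14,755.

$5,955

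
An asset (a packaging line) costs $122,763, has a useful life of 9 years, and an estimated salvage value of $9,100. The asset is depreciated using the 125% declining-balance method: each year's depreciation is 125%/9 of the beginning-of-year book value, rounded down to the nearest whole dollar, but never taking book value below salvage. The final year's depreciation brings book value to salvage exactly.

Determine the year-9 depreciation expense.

Depreciable base = $122,763 − $9,100 = $113,663.
Year 1: ⌊$122,763 × 125%/9⌋ = $17,050. Book value $105,713.
Year 2: ⌊$105,713 × 125%/9⌋ = $14,682. Book value $91,031.
Year 3: ⌊$91,031 × 125%/9⌋ = $12,643. Book value $78,388.
Year 4: ⌊$78,388 × 125%/9⌋ = $10,887. Book value $67,501.
Year 5: ⌊$67,501 × 125%/9⌋ = $9,375. Book value $58,126.
Year 6: ⌊$58,126 × 125%/9⌋ = $8,073. Book value $50,053.
Year 7: ⌊$50,053 × 125%/9⌋ = $6,951. Book value $43,102.
Year 8: ⌊$43,102 × 125%/9⌋ = $5,986. Book value $37,116.
Year 9 (final): $37,116 − $9,100 = $28,016. Book value $9,100.

$28,016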